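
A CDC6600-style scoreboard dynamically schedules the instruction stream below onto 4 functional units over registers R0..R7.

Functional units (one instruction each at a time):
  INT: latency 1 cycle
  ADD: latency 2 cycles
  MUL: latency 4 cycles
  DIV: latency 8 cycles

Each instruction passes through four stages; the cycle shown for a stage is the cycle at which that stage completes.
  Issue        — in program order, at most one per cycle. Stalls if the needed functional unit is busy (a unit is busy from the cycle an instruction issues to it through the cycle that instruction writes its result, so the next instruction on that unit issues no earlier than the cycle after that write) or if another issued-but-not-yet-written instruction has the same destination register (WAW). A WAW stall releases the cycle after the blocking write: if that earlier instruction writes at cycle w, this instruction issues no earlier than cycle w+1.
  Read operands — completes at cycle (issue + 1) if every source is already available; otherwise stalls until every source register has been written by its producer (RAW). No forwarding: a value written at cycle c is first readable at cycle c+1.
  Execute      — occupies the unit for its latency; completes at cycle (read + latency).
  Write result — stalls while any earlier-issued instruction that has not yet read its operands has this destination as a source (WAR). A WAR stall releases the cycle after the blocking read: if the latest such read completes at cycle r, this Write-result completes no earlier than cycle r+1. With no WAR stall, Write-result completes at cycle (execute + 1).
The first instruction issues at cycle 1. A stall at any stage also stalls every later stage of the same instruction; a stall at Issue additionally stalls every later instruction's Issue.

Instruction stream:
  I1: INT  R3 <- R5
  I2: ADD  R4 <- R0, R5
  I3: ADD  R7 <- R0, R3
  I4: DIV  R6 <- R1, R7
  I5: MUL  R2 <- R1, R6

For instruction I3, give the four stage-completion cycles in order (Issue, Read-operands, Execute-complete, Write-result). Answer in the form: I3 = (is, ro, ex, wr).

I1 -> (1, 2, 3, 4)
I2 -> (2, 3, 5, 6)
I3 -> (7, 8, 10, 11)  // struct: ADD busy until I2 writes@6
I4 -> (8, 12, 20, 21)  // RAW R7: wait I3 write@11
I5 -> (9, 22, 26, 27)  // RAW R6: wait I4 write@21

I3 = (7, 8, 10, 11)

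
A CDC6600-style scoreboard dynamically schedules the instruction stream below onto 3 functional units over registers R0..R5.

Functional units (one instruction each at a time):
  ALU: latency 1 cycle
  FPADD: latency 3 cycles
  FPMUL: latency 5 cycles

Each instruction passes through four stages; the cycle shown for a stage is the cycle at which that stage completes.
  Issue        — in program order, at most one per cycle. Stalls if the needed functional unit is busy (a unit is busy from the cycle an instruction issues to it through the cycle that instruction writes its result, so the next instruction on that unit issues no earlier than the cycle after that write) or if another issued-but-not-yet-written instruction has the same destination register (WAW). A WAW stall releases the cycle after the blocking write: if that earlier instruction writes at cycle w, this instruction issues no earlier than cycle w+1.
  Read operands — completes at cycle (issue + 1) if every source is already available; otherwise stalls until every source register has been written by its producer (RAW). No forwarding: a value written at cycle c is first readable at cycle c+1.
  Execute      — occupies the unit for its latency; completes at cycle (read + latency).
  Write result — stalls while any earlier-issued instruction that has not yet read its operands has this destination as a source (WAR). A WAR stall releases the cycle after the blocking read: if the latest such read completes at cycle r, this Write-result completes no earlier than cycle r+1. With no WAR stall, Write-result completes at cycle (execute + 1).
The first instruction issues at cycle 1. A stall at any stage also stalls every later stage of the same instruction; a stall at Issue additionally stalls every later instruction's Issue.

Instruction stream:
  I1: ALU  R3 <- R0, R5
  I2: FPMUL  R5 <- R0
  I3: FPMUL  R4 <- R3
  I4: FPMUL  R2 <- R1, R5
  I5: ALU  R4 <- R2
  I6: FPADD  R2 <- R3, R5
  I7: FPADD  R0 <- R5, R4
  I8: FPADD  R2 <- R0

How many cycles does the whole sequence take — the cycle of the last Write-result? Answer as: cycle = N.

I1: IS=1 RO=2 EX=3 WR=4
I2: IS=2 RO=3 EX=8 WR=9
I3: IS=10 RO=11 EX=16 WR=17  [struct: FPMUL busy until I2 writes@9]
I4: IS=18 RO=19 EX=24 WR=25  [struct: FPMUL busy until I3 writes@17]
I5: IS=19 RO=26 EX=27 WR=28  [RAW R2: wait I4 write@25]
I6: IS=26 RO=27 EX=30 WR=31  [WAW R2: wait I4 write@25]
I7: IS=32 RO=33 EX=36 WR=37  [struct: FPADD busy until I6 writes@31]
I8: IS=38 RO=39 EX=42 WR=43  [struct: FPADD busy until I7 writes@37]

cycle = 43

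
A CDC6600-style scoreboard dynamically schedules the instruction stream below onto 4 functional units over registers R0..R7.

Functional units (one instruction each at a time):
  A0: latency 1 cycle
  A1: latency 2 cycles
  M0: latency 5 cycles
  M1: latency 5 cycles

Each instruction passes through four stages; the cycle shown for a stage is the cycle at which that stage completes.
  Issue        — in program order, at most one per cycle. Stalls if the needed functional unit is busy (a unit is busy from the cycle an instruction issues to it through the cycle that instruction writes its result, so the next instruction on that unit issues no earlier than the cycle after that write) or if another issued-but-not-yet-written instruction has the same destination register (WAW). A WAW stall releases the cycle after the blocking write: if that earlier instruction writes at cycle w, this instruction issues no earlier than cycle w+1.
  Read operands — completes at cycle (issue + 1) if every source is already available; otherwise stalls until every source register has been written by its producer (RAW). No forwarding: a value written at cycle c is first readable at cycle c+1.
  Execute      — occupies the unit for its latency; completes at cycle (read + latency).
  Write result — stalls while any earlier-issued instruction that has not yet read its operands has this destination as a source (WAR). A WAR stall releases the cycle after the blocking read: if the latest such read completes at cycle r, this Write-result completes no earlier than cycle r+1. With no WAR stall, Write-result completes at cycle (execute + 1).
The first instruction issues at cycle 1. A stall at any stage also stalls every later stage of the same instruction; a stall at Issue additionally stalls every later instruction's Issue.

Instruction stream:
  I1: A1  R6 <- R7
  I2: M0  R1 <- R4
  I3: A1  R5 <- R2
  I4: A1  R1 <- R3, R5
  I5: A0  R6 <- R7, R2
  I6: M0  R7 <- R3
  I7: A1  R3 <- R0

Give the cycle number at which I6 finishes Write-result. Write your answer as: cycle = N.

I1 -> (1, 2, 4, 5)
I2 -> (2, 3, 8, 9)
I3 -> (6, 7, 9, 10)  // struct: A1 busy until I1 writes@5
I4 -> (11, 12, 14, 15)  // struct: A1 busy until I3 writes@10
I5 -> (12, 13, 14, 15)
I6 -> (13, 14, 19, 20)
I7 -> (16, 17, 19, 20)  // struct: A1 busy until I4 writes@15

cycle = 20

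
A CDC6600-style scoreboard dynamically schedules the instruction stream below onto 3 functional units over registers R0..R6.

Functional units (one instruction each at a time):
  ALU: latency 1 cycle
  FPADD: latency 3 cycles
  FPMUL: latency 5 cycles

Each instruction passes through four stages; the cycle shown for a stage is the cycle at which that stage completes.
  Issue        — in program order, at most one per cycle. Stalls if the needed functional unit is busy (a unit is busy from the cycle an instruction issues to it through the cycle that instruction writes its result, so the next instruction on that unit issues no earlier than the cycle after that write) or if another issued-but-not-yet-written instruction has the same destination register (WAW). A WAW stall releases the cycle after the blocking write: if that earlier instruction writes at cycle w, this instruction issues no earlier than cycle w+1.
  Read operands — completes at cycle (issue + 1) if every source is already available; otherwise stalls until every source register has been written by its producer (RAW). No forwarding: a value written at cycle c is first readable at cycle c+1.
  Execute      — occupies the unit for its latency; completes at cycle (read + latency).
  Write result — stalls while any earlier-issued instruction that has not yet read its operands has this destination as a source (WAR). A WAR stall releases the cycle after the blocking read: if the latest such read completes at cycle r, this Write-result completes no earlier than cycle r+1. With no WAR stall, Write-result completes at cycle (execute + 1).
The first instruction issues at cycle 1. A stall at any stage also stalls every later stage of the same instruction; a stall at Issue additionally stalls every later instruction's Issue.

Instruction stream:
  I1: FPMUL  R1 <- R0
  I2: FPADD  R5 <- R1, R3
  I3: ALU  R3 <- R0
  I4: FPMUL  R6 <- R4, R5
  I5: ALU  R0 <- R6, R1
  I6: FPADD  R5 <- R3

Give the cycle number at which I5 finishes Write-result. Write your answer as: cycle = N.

[1] I1 issues→FPMUL
[2] I1 reads · I2 issues→FPADD
[3] I3 issues→ALU
[4] I3 reads
[5] I3 exec-done
[7] I1 exec-done
[8] I1 writes R1
[9] I2 reads · I4 issues→FPMUL
[10] I3 writes R3
[11] I5 issues→ALU
[12] I2 exec-done
[13] I2 writes R5
[14] I4 reads · I6 issues→FPADD
[15] I6 reads
[18] I6 exec-done
[19] I4 exec-done · I6 writes R5
[20] I4 writes R6
[21] I5 reads
[22] I5 exec-done
[23] I5 writes R0

cycle = 23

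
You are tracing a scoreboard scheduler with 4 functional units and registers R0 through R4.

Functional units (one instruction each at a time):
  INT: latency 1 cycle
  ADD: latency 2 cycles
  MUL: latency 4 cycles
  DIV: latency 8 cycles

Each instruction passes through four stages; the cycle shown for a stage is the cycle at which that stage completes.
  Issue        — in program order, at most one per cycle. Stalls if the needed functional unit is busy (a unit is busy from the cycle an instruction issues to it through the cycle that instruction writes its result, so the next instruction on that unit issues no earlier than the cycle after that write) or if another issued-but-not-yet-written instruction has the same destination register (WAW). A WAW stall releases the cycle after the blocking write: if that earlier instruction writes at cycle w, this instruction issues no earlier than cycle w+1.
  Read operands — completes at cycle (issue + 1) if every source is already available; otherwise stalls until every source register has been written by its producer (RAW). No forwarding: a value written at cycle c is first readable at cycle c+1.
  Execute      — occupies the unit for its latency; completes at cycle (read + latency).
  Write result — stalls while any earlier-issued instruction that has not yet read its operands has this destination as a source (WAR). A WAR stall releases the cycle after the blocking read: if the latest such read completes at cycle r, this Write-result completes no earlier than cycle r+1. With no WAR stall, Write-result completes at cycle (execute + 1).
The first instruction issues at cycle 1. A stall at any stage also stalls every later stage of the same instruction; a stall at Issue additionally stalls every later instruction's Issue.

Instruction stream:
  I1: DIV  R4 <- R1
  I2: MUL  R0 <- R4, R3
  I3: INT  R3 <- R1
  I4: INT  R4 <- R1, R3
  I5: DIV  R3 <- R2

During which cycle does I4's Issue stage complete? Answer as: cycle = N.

cycle = 14

c1: I1→DIV
c2: I1 RO, I2→MUL
c3: I3→INT
c4: I3 RO
c5: I3 EX
c10: I1 EX
c11: I1 WR R4
c12: I2 RO
c13: I3 WR R3
c14: I4→INT
c15: I4 RO, I5→DIV
c16: I2 EX, I4 EX, I5 RO
c17: I2 WR R0, I4 WR R4
c24: I5 EX
c25: I5 WR R3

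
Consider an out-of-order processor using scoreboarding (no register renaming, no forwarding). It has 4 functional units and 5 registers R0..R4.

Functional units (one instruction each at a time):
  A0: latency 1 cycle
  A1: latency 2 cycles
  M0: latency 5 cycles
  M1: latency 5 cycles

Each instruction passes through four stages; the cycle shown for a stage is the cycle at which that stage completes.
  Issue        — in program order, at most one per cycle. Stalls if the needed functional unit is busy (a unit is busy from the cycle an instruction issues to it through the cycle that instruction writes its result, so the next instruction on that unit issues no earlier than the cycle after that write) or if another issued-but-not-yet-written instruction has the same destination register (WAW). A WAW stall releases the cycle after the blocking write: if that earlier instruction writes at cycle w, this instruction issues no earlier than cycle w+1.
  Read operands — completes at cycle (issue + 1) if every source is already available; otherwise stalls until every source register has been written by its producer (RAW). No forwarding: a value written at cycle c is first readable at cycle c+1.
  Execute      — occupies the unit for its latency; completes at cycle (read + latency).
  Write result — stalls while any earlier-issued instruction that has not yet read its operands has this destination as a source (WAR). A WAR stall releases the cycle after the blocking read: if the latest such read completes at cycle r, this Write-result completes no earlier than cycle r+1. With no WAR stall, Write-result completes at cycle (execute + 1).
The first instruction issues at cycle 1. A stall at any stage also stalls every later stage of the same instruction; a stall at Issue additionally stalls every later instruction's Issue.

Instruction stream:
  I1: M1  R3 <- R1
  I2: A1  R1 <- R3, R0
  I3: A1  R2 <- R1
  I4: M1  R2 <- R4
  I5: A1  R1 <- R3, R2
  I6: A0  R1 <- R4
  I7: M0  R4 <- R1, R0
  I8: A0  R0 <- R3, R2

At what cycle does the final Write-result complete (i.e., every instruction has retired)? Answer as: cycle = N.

cycle = 40

  I1 | 1 | 2 | 7 | 8
  I2 | 2 | 9 | 11 | 12   RAW R3: wait I1 write@8
  I3 | 13 | 14 | 16 | 17   struct: A1 busy until I2 writes@12
  I4 | 18 | 19 | 24 | 25   WAW R2: wait I3 write@17
  I5 | 19 | 26 | 28 | 29   RAW R2: wait I4 write@25
  I6 | 30 | 31 | 32 | 33   WAW R1: wait I5 write@29
  I7 | 31 | 34 | 39 | 40   RAW R1: wait I6 write@33
  I8 | 34 | 35 | 36 | 37   struct: A0 busy until I6 writes@33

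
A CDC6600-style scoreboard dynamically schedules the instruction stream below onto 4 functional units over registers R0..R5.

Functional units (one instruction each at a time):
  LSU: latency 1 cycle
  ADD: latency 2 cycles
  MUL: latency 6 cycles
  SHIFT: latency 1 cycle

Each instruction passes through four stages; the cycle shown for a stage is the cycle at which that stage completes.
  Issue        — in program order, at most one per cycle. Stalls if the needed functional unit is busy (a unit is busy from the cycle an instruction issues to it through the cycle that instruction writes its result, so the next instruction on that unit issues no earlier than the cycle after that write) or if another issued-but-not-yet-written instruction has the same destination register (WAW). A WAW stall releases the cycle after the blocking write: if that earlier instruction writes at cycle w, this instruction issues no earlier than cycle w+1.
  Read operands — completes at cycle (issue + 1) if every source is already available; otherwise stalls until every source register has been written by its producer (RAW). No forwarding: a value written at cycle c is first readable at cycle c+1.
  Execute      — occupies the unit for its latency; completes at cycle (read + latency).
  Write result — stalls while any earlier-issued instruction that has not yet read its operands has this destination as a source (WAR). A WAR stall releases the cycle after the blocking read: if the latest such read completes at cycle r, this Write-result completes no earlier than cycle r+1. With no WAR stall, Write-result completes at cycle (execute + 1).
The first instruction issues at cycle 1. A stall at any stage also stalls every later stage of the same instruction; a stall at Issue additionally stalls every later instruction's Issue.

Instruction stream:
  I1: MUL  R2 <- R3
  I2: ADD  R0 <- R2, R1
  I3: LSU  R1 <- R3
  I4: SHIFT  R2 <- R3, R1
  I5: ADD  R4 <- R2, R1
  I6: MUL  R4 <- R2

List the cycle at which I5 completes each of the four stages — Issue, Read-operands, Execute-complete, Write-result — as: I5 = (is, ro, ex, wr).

[I1] 1/2/8/9
[I2] 2/10/12/13  (RAW R2: wait I1 write@9)
[I3] 3/4/5/11  (WAR R1: wait I2 read@10)
[I4] 10/12/13/14  (WAW R2: wait I1 write@9; RAW R1: wait I3 write@11)
[I5] 14/15/17/18  (struct: ADD busy until I2 writes@13)
[I6] 19/20/26/27  (WAW R4: wait I5 write@18)

I5 = (14, 15, 17, 18)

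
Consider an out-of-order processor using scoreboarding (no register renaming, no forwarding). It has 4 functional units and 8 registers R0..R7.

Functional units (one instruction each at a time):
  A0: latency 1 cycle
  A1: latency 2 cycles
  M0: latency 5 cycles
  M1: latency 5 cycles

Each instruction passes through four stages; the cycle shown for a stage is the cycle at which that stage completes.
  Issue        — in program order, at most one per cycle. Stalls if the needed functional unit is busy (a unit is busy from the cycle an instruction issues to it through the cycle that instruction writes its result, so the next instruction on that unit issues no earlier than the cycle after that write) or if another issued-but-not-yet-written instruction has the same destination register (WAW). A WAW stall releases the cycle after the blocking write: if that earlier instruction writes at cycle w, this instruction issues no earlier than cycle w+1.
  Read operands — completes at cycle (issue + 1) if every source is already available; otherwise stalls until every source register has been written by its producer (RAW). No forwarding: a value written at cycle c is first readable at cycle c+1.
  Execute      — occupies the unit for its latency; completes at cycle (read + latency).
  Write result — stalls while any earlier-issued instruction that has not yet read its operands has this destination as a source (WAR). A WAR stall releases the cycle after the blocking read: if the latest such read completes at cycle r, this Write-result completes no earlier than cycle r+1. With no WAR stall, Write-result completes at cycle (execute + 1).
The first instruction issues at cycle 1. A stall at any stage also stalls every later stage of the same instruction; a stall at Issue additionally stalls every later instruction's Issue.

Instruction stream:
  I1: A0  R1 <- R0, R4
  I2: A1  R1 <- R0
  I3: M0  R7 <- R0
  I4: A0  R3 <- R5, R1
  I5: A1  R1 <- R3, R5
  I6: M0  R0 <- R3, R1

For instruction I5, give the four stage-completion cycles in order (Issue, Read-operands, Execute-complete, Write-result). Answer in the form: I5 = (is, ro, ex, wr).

I5 = (10, 13, 15, 16)

I1  is:1  ro:2  ex:3  wr:4
I2  is:5  ro:6  ex:8  wr:9  — WAW R1: wait I1 write@4
I3  is:6  ro:7  ex:12  wr:13
I4  is:7  ro:10  ex:11  wr:12  — RAW R1: wait I2 write@9
I5  is:10  ro:13  ex:15  wr:16  — struct: A1 busy until I2 writes@9, RAW R3: wait I4 write@12
I6  is:14  ro:17  ex:22  wr:23  — struct: M0 busy until I3 writes@13, RAW R1: wait I5 write@16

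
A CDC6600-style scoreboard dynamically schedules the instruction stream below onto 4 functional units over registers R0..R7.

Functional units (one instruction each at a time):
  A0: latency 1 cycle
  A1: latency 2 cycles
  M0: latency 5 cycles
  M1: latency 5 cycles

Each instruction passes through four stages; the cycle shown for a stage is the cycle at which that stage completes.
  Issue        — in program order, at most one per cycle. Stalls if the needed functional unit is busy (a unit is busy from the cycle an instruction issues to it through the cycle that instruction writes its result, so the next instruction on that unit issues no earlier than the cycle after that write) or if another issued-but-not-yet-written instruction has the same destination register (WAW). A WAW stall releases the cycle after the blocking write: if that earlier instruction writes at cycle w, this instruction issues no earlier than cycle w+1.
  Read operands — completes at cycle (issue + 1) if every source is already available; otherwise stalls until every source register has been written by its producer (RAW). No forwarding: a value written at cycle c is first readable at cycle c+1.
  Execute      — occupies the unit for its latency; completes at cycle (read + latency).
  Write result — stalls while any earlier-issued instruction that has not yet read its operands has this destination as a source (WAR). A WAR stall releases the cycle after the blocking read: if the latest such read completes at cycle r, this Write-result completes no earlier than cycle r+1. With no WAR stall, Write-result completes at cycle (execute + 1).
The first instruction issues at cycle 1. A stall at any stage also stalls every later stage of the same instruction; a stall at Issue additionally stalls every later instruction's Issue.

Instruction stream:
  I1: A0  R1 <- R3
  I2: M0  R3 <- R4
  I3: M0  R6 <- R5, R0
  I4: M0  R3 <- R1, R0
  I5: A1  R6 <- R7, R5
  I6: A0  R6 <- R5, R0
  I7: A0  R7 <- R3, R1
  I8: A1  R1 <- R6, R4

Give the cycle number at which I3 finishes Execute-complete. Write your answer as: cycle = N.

cycle = 16

cycle 1: I1→A0
cycle 2: I1 RO | I2→M0
cycle 3: I1 EX | I2 RO
cycle 4: I1 WR R1
cycle 8: I2 EX
cycle 9: I2 WR R3
cycle 10: I3→M0
cycle 11: I3 RO
cycle 16: I3 EX
cycle 17: I3 WR R6
cycle 18: I4→M0
cycle 19: I4 RO | I5→A1
cycle 20: I5 RO
cycle 22: I5 EX
cycle 23: I5 WR R6
cycle 24: I4 EX | I6→A0
cycle 25: I4 WR R3 | I6 RO
cycle 26: I6 EX
cycle 27: I6 WR R6
cycle 28: I7→A0
cycle 29: I7 RO | I8→A1
cycle 30: I7 EX | I8 RO
cycle 31: I7 WR R7
cycle 32: I8 EX
cycle 33: I8 WR R1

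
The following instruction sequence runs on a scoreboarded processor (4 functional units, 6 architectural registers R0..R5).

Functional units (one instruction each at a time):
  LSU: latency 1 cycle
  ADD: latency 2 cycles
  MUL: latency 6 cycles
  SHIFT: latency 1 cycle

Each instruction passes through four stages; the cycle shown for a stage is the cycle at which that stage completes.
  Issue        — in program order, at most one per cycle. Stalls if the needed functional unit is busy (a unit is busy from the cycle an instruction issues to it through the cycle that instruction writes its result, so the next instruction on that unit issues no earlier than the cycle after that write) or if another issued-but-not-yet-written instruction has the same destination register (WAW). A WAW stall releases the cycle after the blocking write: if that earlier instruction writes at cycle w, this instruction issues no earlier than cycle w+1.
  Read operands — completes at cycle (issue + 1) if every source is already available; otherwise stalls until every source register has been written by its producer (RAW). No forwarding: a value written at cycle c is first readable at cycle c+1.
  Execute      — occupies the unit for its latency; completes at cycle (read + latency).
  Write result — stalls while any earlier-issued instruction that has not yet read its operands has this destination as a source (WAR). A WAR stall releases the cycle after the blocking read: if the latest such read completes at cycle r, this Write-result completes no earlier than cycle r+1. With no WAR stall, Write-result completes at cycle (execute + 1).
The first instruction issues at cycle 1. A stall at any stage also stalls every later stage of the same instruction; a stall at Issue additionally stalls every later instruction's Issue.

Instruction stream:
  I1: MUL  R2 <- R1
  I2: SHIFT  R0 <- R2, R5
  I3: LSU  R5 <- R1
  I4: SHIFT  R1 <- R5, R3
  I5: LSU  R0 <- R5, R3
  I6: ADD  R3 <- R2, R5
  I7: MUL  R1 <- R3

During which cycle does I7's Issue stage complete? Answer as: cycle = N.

cycle = 17

1) issue 1, read 2, done 8, write 9
2) issue 2, read 10, done 11, write 12  <RAW R2: wait I1 write@9>
3) issue 3, read 4, done 5, write 11  <WAR R5: wait I2 read@10>
4) issue 13, read 14, done 15, write 16  <struct: SHIFT busy until I2 writes@12>
5) issue 14, read 15, done 16, write 17
6) issue 15, read 16, done 18, write 19
7) issue 17, read 20, done 26, write 27  <WAW R1: wait I4 write@16 / RAW R3: wait I6 write@19>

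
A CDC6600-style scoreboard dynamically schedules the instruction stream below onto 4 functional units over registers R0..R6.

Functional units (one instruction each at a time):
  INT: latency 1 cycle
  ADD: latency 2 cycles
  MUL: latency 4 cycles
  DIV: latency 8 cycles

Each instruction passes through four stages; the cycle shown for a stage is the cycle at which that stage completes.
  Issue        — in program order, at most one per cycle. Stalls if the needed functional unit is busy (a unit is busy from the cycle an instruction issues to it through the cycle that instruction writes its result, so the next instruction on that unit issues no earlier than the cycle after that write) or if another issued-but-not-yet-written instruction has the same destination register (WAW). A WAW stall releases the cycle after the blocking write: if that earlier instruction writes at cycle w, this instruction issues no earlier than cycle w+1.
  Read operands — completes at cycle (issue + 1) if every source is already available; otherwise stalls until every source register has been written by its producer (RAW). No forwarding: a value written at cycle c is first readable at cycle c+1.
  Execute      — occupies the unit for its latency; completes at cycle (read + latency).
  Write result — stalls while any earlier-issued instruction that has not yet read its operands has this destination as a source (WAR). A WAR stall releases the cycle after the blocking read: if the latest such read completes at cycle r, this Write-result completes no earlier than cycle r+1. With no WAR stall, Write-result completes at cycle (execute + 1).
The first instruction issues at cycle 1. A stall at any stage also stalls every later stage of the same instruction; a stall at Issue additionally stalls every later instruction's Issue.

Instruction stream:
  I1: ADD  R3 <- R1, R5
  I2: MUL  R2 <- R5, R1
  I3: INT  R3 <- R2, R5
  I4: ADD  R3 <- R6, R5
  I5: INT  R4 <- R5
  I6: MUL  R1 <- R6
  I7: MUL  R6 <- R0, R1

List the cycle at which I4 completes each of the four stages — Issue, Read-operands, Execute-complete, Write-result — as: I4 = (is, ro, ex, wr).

c1: I1 dispatched to ADD
c2: I1 operands ready, I2 dispatched to MUL
c3: I2 operands ready
c4: I1 complete
c5: R3←I1
c6: I3 dispatched to INT
c7: I2 complete
c8: R2←I2
c9: I3 operands ready
c10: I3 complete
c11: R3←I3
c12: I4 dispatched to ADD
c13: I4 operands ready, I5 dispatched to INT
c14: I5 operands ready, I6 dispatched to MUL
c15: I4 complete, I5 complete, I6 operands ready
c16: R3←I4, R4←I5
c19: I6 complete
c20: R1←I6
c21: I7 dispatched to MUL
c22: I7 operands ready
c26: I7 complete
c27: R6←I7

I4 = (12, 13, 15, 16)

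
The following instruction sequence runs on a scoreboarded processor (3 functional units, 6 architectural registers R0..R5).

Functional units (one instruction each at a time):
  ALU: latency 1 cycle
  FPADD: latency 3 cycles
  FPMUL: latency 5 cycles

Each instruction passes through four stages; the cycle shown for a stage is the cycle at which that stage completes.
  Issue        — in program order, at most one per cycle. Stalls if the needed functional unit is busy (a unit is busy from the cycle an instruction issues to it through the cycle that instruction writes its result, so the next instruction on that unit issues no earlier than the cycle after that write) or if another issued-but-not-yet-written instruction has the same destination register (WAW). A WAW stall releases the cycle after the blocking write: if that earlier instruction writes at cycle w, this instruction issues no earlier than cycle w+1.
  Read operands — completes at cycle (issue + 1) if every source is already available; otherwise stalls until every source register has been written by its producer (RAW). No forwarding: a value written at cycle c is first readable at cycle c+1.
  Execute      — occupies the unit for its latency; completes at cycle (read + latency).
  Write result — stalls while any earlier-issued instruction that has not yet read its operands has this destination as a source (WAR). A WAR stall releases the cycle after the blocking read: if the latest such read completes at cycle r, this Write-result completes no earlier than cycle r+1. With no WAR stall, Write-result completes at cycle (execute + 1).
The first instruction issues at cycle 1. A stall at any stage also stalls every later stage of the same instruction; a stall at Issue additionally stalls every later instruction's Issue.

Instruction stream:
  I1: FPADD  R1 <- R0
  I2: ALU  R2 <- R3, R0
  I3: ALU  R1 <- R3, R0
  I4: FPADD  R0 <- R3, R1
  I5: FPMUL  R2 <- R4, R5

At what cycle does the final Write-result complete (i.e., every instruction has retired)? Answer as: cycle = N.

cycle = 16

  I1 | 1 | 2 | 5 | 6
  I2 | 2 | 3 | 4 | 5
  I3 | 7 | 8 | 9 | 10   WAW R1: wait I1 write@6
  I4 | 8 | 11 | 14 | 15   RAW R1: wait I3 write@10
  I5 | 9 | 10 | 15 | 16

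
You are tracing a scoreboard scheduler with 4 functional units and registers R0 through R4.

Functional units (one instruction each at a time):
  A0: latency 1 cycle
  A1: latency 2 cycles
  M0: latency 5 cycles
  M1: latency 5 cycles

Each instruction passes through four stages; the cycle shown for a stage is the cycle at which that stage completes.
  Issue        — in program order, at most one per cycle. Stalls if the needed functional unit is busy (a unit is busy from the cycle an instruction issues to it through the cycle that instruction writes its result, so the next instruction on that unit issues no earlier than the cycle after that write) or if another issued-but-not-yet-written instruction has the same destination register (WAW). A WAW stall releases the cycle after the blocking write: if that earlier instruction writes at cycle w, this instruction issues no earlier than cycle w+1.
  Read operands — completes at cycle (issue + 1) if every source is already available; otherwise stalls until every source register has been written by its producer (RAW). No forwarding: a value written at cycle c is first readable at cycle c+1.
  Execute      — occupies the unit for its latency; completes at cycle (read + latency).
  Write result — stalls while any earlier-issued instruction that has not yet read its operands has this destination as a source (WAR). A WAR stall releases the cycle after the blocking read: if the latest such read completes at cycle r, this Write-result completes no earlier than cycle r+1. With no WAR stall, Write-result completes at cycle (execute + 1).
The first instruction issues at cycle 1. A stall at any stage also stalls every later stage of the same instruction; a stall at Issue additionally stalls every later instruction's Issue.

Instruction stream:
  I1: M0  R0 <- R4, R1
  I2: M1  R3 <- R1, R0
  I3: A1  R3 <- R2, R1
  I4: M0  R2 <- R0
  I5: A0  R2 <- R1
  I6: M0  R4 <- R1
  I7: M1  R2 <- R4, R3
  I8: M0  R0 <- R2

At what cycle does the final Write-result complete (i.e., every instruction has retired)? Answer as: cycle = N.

1) issue 1, read 2, done 7, write 8
2) issue 2, read 9, done 14, write 15  <RAW R0: wait I1 write@8>
3) issue 16, read 17, done 19, write 20  <WAW R3: wait I2 write@15>
4) issue 17, read 18, done 23, write 24
5) issue 25, read 26, done 27, write 28  <WAW R2: wait I4 write@24>
6) issue 26, read 27, done 32, write 33
7) issue 29, read 34, done 39, write 40  <WAW R2: wait I5 write@28 / RAW R4: wait I6 write@33>
8) issue 34, read 41, done 46, write 47  <struct: M0 busy until I6 writes@33 / RAW R2: wait I7 write@40>

cycle = 47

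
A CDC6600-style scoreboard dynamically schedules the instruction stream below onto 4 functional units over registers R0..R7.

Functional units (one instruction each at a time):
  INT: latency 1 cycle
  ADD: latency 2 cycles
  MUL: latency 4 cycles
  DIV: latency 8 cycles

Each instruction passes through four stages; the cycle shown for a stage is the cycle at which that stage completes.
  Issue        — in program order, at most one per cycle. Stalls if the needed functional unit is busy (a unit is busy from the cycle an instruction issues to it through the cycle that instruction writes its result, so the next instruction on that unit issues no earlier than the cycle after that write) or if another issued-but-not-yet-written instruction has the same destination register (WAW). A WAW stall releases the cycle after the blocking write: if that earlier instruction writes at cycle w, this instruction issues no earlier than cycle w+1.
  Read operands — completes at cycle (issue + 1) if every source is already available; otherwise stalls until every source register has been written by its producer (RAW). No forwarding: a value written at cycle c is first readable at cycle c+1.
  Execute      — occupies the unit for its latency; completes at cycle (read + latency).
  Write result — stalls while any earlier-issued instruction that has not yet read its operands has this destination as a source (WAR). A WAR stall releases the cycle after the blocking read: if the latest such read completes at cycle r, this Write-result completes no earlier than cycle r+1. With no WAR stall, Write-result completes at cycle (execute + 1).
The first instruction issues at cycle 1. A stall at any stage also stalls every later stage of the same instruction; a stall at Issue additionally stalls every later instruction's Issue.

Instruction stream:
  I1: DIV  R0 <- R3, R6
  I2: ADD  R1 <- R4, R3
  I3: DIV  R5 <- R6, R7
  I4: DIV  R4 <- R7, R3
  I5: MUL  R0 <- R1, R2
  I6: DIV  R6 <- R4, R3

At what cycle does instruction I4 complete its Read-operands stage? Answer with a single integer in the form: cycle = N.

cycle 1: I1→DIV
cycle 2: I1 RO; I2→ADD
cycle 3: I2 RO
cycle 5: I2 EX
cycle 6: I2 WR R1
cycle 10: I1 EX
cycle 11: I1 WR R0
cycle 12: I3→DIV
cycle 13: I3 RO
cycle 21: I3 EX
cycle 22: I3 WR R5
cycle 23: I4→DIV
cycle 24: I4 RO; I5→MUL
cycle 25: I5 RO
cycle 29: I5 EX
cycle 30: I5 WR R0
cycle 32: I4 EX
cycle 33: I4 WR R4
cycle 34: I6→DIV
cycle 35: I6 RO
cycle 43: I6 EX
cycle 44: I6 WR R6

cycle = 24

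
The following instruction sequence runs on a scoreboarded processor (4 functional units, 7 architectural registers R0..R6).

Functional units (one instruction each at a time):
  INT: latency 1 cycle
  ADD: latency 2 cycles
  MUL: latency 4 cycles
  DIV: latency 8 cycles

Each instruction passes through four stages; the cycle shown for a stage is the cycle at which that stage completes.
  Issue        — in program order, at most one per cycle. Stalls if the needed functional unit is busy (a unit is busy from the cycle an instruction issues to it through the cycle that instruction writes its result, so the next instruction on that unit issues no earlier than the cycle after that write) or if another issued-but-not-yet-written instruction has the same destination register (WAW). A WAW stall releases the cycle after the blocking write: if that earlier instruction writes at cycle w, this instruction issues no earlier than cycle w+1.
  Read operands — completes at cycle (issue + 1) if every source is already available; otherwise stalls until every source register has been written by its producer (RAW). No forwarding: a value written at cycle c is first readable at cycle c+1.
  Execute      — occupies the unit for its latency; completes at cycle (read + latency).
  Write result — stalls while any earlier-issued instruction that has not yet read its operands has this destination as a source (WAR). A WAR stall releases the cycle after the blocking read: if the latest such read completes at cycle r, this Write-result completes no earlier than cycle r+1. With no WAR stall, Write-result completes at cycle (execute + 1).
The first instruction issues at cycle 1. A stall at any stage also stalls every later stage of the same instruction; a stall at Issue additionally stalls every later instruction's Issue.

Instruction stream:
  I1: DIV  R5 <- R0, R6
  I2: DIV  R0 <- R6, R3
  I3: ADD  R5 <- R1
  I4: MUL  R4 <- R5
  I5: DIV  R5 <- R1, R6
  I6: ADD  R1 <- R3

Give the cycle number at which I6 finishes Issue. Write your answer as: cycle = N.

cycle = 24

cycle 1: issue I1 (DIV)
cycle 2: I1 read-ops
cycle 10: I1 finished on DIV
cycle 11: I1→R5
cycle 12: issue I2 (DIV)
cycle 13: I2 read-ops, issue I3 (ADD)
cycle 14: I3 read-ops, issue I4 (MUL)
cycle 16: I3 finished on ADD
cycle 17: I3→R5
cycle 18: I4 read-ops
cycle 21: I2 finished on DIV
cycle 22: I2→R0, I4 finished on MUL
cycle 23: I4→R4, issue I5 (DIV)
cycle 24: I5 read-ops, issue I6 (ADD)
cycle 25: I6 read-ops
cycle 27: I6 finished on ADD
cycle 28: I6→R1
cycle 32: I5 finished on DIV
cycle 33: I5→R5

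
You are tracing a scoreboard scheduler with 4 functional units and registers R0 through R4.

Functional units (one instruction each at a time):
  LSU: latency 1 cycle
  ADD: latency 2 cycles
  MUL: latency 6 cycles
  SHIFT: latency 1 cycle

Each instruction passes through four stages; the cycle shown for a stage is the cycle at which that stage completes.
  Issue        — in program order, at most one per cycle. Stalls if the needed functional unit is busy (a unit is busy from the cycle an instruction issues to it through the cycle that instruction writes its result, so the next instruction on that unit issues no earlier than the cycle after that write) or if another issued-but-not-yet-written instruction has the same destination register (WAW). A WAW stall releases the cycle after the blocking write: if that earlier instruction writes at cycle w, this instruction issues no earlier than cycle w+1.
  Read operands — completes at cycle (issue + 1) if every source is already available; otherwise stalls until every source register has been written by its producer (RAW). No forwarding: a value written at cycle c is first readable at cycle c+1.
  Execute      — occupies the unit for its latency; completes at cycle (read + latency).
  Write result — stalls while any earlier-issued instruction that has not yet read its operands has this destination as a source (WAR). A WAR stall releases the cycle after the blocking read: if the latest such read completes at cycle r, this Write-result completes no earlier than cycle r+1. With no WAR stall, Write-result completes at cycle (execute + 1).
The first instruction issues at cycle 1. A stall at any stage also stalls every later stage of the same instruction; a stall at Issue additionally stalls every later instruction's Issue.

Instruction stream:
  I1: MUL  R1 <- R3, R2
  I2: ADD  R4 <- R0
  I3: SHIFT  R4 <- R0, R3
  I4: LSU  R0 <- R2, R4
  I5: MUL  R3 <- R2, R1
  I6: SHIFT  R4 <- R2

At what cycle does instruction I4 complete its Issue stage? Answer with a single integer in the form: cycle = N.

cycle = 8

[I1] 1/2/8/9
[I2] 2/3/5/6
[I3] 7/8/9/10  (WAW R4: wait I2 write@6)
[I4] 8/11/12/13  (RAW R4: wait I3 write@10)
[I5] 10/11/17/18  (struct: MUL busy until I1 writes@9)
[I6] 11/12/13/14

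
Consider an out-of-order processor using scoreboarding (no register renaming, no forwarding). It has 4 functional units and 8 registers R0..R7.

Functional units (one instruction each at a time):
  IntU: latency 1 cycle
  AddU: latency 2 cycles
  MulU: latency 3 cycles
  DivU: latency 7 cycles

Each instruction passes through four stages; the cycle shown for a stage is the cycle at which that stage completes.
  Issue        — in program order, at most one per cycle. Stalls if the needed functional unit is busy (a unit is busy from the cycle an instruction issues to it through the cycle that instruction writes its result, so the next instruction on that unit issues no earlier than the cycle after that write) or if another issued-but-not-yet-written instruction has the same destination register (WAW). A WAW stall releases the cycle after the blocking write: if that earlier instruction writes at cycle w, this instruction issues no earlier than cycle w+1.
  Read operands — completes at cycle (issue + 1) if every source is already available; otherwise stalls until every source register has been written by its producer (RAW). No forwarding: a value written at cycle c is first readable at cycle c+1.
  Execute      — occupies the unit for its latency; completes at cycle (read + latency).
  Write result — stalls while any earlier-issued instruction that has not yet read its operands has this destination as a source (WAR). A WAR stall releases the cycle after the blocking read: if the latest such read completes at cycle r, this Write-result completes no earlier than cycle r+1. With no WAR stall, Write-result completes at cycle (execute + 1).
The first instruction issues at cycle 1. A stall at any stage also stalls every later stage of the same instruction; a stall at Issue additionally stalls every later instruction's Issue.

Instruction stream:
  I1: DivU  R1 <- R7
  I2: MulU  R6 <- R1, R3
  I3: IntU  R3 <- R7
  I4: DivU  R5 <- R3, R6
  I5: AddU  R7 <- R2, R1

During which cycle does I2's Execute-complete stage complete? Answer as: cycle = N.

cycle = 14

c1: I1→DivU
c2: I1 RO | I2→MulU
c3: I3→IntU
c4: I3 RO
c5: I3 EX
c9: I1 EX
c10: I1 WR R1
c11: I2 RO | I4→DivU
c12: I3 WR R3 | I5→AddU
c13: I5 RO
c14: I2 EX
c15: I2 WR R6 | I5 EX
c16: I4 RO | I5 WR R7
c23: I4 EX
c24: I4 WR R5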